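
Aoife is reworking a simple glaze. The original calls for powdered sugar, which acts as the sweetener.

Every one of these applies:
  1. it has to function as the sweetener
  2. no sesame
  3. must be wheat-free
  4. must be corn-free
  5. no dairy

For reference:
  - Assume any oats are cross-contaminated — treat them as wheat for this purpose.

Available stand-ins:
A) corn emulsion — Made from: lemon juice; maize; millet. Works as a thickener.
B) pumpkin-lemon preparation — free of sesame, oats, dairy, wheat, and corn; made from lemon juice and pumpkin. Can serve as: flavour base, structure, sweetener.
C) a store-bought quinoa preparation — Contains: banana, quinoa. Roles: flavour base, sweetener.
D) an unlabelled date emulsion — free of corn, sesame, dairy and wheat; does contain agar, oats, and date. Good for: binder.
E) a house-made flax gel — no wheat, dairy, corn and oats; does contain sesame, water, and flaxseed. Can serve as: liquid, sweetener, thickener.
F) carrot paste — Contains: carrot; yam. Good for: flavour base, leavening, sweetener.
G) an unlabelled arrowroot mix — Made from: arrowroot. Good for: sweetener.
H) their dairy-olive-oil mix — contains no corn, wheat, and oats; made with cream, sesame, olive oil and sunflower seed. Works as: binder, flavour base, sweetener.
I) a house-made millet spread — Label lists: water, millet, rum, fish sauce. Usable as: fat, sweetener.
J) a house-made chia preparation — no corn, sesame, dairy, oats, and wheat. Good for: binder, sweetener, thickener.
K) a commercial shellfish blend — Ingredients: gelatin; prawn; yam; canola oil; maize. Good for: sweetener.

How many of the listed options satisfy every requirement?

6

A: not usable as a sweetener; has maize, so not corn-free — reject
B: all constraints satisfied — valid
C: only banana and quinoa; none excluded — keep
D: not usable as a sweetener; has oats, so not wheat-free — no
E: has sesame, so not sesame-free — out
F: only carrot and yam; none excluded — OK
G: only arrowroot; none excluded — OK
H: has sesame, so not sesame-free; has cream, so not dairy-free — reject
I: no dairy, wheat-free — keep
J: no dairy, no corn — keep
K: has maize, so not corn-free — reject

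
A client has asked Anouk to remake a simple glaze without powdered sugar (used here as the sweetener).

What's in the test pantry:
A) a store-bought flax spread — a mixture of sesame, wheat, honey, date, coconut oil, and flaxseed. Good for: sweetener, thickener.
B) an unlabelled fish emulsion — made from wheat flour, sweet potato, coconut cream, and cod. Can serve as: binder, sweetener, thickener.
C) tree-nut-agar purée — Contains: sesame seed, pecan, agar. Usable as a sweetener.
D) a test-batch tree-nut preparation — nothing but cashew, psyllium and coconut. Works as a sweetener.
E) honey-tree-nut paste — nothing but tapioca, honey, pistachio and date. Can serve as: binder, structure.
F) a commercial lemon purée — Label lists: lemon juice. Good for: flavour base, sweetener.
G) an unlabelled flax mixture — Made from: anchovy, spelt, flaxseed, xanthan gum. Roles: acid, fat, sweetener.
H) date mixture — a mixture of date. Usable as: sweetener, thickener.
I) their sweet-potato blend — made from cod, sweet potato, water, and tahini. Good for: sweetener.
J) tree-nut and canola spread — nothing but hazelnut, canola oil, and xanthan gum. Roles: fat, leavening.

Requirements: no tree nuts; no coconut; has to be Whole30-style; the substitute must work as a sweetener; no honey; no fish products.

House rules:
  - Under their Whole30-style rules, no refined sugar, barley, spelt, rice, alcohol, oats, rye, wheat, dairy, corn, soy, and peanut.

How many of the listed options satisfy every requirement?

A: has wheat, so not Whole30-style; has coconut oil, so not coconut-free (and 1 more) — reject
B: has wheat flour, so not Whole30-style; has cod, so not fish-free (and 1 more) — out
C: has pecan, so not tree-nut-free — reject
D: has cashew, so not tree-nut-free; has coconut, so not coconut-free — reject
E: not usable as a sweetener; has pistachio, so not tree-nut-free (and 1 more) — out
F: nothing on the exclusion list — valid
G: has spelt, so not Whole30-style; has anchovy, so not fish-free — out
H: works as a sweetener, no tree nuts, no fish — keep
I: has cod, so not fish-free — out
J: not usable as a sweetener; has hazelnut, so not tree-nut-free — out

2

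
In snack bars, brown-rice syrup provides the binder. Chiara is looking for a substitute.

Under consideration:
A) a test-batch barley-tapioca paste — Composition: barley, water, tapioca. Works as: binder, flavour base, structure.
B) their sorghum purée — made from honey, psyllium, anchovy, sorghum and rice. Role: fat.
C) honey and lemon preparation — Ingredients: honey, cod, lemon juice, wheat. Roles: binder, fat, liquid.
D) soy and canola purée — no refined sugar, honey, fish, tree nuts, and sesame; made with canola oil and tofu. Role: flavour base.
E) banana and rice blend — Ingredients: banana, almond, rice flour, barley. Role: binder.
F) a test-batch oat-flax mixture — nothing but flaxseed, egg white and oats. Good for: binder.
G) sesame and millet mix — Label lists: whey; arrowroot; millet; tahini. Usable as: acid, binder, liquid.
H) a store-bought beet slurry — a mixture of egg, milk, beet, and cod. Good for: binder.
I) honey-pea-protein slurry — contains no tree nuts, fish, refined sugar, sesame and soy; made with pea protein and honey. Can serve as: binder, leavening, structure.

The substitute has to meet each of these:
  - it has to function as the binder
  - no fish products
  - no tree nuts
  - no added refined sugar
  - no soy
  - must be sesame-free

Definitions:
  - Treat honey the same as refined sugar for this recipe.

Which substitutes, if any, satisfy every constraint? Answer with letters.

A: all constraints satisfied — valid
B: not usable as a binder; has anchovy, so not fish-free (and 1 more) — out
C: has cod, so not fish-free; has honey, so not no-added-sugar — reject
D: not usable as a binder; has tofu, so not soy-free — no
E: has almond, so not tree-nut-free — reject
F: only egg white, oats and flaxseed; none excluded — keep
G: has tahini, so not sesame-free — out
H: has cod, so not fish-free — no
I: has honey, so not no-added-sugar — out

A, F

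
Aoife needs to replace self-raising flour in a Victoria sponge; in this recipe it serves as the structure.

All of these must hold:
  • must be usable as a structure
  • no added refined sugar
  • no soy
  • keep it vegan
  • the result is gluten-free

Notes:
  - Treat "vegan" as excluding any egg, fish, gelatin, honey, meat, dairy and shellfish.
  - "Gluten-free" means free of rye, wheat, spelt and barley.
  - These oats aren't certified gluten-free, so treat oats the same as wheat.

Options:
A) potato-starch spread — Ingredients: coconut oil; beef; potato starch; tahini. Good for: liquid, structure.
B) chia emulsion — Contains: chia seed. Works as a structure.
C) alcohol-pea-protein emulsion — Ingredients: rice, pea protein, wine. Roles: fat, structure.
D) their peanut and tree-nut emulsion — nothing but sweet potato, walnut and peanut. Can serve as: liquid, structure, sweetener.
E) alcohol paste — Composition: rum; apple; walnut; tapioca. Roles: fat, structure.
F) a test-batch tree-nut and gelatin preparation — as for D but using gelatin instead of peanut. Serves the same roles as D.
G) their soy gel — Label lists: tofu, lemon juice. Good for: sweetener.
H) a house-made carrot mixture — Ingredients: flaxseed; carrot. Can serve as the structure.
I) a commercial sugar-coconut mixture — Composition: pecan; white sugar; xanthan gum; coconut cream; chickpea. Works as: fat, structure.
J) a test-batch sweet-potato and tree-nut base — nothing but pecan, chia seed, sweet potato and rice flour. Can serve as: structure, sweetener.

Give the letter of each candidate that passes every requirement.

B, C, D, E, H, J

A: has beef, so not vegan — reject
B: works as a structure, vegan, gluten-free — OK
C: works as a structure, no soy, gluten-free — valid
D: all constraints satisfied — keep
E: nothing on the exclusion list — valid
F: has gelatin, so not vegan — out
G: not usable as a structure; has tofu, so not soy-free — reject
H: only flaxseed and carrot; none excluded — valid
I: has white sugar, so not no-added-sugar — reject
J: gluten-free, no refined sugar — OK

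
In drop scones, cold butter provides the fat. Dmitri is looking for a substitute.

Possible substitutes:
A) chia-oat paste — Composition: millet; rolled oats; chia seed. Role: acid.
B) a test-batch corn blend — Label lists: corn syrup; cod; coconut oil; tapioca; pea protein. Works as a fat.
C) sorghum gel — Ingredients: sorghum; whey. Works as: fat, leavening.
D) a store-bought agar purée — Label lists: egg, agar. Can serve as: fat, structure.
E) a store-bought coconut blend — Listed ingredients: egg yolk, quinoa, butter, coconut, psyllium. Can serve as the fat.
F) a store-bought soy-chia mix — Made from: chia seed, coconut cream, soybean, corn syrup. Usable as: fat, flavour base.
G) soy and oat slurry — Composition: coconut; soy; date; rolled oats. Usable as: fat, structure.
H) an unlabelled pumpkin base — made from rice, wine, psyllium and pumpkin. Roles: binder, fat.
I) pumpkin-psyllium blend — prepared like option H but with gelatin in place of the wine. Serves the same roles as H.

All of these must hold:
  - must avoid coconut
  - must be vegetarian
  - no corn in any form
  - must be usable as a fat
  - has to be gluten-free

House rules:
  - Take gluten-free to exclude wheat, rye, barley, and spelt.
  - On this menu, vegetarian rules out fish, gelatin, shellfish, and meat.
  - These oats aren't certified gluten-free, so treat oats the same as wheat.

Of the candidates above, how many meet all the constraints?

A: not usable as a fat; has rolled oats, so not gluten-free — out
B: has cod, so not vegetarian; has coconut oil, so not coconut-free (and 1 more) — out
C: nothing on the exclusion list — valid
D: only egg and agar; none excluded — OK
E: has coconut, so not coconut-free — no
F: has coconut cream, so not coconut-free; has corn syrup, so not corn-free — reject
G: has rolled oats, so not gluten-free; has coconut, so not coconut-free — no
H: every rule checks out — OK
I: has gelatin, so not vegetarian — no

3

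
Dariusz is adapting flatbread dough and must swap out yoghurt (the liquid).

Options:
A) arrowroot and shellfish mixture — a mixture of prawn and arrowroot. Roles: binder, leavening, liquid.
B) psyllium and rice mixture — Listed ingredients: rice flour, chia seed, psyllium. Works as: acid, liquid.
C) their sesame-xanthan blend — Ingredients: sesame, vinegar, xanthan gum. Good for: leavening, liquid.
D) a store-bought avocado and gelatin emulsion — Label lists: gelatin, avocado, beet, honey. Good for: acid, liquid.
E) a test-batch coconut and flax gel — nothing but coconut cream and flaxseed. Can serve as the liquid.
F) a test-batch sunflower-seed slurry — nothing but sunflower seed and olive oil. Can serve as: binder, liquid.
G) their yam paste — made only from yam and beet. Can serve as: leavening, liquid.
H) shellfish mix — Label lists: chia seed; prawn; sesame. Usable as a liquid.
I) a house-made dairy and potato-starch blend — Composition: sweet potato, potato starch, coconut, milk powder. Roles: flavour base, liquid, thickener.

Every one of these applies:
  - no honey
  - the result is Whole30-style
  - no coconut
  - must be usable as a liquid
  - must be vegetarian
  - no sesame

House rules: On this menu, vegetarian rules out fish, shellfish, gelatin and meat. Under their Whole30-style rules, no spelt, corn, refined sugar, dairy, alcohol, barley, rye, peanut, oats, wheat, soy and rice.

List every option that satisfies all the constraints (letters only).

A: has prawn, so not vegetarian — out
B: has rice flour, so not Whole30-style — reject
C: has sesame, so not sesame-free — reject
D: has gelatin, so not vegetarian; has honey, so not honey-free — no
E: has coconut cream, so not coconut-free — no
F: works as a liquid, Whole30-style, no sesame — OK
G: works as a liquid, vegetarian, no honey — valid
H: has prawn, so not vegetarian; has sesame, so not sesame-free — out
I: has milk powder, so not Whole30-style; has coconut, so not coconut-free — out

F, G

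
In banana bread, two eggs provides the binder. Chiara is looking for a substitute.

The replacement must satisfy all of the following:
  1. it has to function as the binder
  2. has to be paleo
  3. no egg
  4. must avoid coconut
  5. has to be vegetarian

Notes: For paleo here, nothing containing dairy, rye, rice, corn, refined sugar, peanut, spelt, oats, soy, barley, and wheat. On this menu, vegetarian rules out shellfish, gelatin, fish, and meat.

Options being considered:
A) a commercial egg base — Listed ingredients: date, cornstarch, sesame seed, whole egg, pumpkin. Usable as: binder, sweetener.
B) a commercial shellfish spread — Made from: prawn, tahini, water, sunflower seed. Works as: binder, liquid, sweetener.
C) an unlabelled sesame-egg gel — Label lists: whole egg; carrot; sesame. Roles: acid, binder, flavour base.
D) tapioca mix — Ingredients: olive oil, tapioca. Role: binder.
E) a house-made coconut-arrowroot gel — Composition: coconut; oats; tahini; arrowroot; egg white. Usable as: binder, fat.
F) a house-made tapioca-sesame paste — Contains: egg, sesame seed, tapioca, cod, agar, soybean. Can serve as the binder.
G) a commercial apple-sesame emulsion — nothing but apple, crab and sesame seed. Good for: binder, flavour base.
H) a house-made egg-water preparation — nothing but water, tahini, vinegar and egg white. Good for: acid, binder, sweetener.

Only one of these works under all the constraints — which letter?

D

A: has cornstarch, so not paleo; has whole egg, so not egg-free — no
B: has prawn, so not vegetarian — no
C: has whole egg, so not egg-free — out
D: only tapioca and olive oil; none excluded — valid
E: has oats, so not paleo; has egg white, so not egg-free (and 1 more) — reject
F: has soybean, so not paleo; has cod, so not vegetarian (and 1 more) — no
G: has crab, so not vegetarian — out
H: has egg white, so not egg-free — out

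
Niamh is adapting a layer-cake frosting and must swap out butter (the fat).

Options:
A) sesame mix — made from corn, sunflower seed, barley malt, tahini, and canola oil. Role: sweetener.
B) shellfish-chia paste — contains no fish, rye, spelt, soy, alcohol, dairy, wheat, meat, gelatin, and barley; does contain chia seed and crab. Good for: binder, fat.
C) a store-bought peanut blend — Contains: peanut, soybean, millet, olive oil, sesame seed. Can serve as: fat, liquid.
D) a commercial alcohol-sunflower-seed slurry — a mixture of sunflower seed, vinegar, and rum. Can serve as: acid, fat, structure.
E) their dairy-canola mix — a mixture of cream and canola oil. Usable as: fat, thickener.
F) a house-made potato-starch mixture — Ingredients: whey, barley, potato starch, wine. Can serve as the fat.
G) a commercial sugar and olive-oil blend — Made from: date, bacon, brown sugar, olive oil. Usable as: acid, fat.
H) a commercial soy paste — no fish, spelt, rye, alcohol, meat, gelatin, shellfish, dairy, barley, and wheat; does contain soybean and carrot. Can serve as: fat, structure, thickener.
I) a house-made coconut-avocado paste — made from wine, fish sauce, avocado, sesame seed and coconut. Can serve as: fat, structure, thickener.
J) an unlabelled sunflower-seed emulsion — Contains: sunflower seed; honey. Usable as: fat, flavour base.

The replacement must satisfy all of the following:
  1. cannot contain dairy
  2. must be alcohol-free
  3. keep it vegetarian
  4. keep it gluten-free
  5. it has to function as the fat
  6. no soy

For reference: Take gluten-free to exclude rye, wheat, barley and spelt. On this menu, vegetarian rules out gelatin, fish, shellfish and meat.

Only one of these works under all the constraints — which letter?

J

A: not usable as a fat; has barley malt, so not gluten-free — reject
B: has crab, so not vegetarian — out
C: has soybean, so not soy-free — out
D: has rum, so not alcohol-free — no
E: has cream, so not dairy-free — no
F: has barley, so not gluten-free; has wine, so not alcohol-free (and 1 more) — reject
G: has bacon, so not vegetarian — out
H: has soybean, so not soy-free — no
I: has fish sauce, so not vegetarian; has wine, so not alcohol-free — out
J: works as a fat, vegetarian, gluten-free — OK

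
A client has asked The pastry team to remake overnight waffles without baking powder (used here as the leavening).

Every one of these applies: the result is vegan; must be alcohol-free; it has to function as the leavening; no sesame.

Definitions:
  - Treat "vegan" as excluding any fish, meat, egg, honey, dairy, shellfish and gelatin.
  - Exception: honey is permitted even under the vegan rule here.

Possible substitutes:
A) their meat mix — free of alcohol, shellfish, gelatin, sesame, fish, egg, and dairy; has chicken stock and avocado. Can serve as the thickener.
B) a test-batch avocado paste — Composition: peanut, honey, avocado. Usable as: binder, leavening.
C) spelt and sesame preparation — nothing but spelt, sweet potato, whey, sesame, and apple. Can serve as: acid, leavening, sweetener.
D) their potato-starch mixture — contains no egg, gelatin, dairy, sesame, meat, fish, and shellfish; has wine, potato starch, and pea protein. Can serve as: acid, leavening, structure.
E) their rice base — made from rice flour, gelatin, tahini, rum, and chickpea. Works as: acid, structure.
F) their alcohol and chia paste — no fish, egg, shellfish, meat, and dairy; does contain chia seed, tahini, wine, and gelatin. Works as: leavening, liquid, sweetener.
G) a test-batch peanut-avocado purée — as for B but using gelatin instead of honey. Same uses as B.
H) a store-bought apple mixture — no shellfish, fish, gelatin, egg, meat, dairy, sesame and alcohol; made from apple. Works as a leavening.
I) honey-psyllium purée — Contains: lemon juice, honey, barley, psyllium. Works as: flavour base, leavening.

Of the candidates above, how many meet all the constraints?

A: not usable as a leavening; has chicken stock, so not vegan — reject
B: honey is permitted under the vegan carve-out; nothing else excluded — valid
C: has whey, so not vegan; has sesame, so not sesame-free — reject
D: has wine, so not alcohol-free — out
E: not usable as a leavening; has gelatin, so not vegan (and 2 more) — no
F: has gelatin, so not vegan; has tahini, so not sesame-free (and 1 more) — no
G: has gelatin, so not vegan — no
H: works as a leavening, no alcohol, vegan — keep
I: honey is permitted under the vegan carve-out; nothing else excluded — OK

3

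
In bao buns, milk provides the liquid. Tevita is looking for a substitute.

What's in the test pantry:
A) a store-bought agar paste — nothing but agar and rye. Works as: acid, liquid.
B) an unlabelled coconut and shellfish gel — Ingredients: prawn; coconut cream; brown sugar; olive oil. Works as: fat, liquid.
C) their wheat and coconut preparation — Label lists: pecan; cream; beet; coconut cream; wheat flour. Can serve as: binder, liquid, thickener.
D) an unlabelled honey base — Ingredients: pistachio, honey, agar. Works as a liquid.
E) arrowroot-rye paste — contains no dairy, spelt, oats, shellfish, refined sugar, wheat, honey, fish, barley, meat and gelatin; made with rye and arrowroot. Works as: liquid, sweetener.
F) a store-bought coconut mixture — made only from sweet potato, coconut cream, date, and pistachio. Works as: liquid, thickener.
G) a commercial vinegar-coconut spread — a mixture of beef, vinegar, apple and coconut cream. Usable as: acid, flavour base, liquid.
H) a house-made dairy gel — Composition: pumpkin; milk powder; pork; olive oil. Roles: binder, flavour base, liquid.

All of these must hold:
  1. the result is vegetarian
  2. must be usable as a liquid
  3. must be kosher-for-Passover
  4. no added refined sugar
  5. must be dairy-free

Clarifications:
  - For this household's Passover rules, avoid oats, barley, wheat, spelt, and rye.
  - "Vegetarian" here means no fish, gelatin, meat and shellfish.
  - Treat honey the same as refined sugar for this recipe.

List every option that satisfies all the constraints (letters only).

A: has rye, so not kosher-for-Passover — reject
B: has prawn, so not vegetarian; has brown sugar, so not no-added-sugar — no
C: has wheat flour, so not kosher-for-Passover; has cream, so not dairy-free — out
D: has honey, so not no-added-sugar — out
E: has rye, so not kosher-for-Passover — out
F: kosher-for-Passover, no dairy — OK
G: has beef, so not vegetarian — reject
H: has pork, so not vegetarian; has milk powder, so not dairy-free — reject

F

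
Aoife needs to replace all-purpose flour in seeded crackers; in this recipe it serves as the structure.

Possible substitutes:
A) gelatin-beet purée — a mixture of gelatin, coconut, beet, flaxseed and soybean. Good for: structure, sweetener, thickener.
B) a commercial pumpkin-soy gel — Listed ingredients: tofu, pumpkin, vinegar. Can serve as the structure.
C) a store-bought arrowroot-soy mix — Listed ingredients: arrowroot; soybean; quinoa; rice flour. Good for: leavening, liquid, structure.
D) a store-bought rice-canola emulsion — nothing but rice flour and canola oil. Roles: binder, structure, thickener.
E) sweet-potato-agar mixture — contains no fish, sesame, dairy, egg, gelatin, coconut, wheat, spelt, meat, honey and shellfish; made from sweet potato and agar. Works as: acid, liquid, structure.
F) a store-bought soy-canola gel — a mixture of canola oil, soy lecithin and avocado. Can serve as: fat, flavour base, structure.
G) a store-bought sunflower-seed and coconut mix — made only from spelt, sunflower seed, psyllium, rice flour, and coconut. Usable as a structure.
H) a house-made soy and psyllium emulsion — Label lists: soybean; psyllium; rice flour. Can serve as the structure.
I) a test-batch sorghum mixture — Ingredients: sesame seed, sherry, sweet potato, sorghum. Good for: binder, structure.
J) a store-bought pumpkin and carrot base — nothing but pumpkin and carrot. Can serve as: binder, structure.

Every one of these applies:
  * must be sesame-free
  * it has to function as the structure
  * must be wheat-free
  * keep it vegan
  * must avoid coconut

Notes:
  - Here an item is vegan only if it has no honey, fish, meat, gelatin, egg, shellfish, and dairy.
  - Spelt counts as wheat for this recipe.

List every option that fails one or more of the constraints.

A: has gelatin, so not vegan; has coconut, so not coconut-free — no
B: only tofu, vinegar and pumpkin; none excluded — keep
C: nothing on the exclusion list — OK
D: every rule checks out — OK
E: every rule checks out — OK
F: no sesame, no coconut — keep
G: has coconut, so not coconut-free; has spelt, so not wheat-free — no
H: works as a structure, no coconut, vegan — valid
I: has sesame seed, so not sesame-free — no
J: every rule checks out — OK

A, G, I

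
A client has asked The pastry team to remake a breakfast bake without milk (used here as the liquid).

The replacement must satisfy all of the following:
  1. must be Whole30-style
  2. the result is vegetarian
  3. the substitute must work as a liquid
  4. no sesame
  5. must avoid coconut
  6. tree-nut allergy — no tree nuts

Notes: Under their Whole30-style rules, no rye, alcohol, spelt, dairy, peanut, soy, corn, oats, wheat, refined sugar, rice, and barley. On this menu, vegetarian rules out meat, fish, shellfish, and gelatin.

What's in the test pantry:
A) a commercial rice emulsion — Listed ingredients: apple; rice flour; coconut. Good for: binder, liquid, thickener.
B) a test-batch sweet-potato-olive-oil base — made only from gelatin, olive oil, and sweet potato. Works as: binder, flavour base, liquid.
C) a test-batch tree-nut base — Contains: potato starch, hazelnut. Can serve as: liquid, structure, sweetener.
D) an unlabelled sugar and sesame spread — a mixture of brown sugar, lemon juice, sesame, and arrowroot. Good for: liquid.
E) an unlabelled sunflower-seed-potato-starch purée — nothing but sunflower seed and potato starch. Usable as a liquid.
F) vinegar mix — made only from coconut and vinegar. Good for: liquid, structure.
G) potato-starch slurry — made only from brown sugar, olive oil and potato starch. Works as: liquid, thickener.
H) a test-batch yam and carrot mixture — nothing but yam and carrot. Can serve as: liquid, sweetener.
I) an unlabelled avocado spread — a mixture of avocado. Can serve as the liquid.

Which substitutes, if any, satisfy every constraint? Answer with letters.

A: has rice flour, so not Whole30-style; has coconut, so not coconut-free — no
B: has gelatin, so not vegetarian — no
C: has hazelnut, so not tree-nut-free — no
D: has brown sugar, so not Whole30-style; has sesame, so not sesame-free — out
E: every rule checks out — keep
F: has coconut, so not coconut-free — out
G: has brown sugar, so not Whole30-style — reject
H: only carrot and yam; none excluded — OK
I: nothing on the exclusion list — keep

E, H, I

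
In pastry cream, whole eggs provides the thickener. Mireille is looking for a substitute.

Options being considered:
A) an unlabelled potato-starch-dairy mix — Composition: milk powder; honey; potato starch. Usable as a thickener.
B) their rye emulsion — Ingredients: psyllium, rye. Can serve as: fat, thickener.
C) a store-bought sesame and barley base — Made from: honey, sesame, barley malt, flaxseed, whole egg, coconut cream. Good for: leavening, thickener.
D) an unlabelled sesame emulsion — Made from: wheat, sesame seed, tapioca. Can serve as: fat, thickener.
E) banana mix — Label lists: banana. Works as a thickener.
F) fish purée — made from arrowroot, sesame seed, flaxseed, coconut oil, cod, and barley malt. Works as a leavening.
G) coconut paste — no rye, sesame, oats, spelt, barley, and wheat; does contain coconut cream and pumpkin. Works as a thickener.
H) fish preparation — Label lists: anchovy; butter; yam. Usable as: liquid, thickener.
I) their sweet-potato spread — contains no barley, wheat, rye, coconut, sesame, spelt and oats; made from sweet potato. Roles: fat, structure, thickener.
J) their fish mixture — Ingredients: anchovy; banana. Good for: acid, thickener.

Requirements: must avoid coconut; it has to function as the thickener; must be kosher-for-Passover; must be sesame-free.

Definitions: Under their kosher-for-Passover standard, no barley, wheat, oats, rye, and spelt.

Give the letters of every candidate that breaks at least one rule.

B, C, D, F, G

A: only milk powder, honey and potato starch; none excluded — valid
B: has rye, so not kosher-for-Passover — reject
C: has barley malt, so not kosher-for-Passover; has coconut cream, so not coconut-free (and 1 more) — reject
D: has wheat, so not kosher-for-Passover; has sesame seed, so not sesame-free — no
E: only banana; none excluded — keep
F: not usable as a thickener; has barley malt, so not kosher-for-Passover (and 2 more) — out
G: has coconut cream, so not coconut-free — reject
H: only butter, anchovy and yam; none excluded — keep
I: kosher-for-Passover, no sesame — keep
J: kosher-for-Passover, no sesame — OK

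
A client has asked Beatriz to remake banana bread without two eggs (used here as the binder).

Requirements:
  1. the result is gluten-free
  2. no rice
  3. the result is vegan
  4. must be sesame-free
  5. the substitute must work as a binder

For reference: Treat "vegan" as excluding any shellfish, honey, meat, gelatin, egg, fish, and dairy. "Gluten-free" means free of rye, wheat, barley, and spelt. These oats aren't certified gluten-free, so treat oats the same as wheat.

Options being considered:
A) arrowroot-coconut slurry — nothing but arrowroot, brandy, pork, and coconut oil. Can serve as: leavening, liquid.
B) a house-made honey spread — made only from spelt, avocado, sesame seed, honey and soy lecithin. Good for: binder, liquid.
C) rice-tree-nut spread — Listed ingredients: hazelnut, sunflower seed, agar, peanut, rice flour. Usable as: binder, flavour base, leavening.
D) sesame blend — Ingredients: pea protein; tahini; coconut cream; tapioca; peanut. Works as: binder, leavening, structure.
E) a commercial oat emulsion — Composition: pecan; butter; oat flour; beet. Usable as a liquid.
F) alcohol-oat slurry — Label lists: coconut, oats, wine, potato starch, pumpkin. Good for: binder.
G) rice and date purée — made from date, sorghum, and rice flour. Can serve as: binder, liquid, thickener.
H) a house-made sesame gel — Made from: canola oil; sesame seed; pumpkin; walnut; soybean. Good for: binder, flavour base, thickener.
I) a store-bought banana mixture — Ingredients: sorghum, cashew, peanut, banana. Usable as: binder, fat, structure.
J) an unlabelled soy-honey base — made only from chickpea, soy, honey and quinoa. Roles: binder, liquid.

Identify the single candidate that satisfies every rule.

A: not usable as a binder; has pork, so not vegan — reject
B: has honey, so not vegan; has spelt, so not gluten-free (and 1 more) — out
C: has rice flour, so not rice-free — no
D: has tahini, so not sesame-free — reject
E: not usable as a binder; has butter, so not vegan (and 1 more) — reject
F: has oats, so not gluten-free — no
G: has rice flour, so not rice-free — out
H: has sesame seed, so not sesame-free — reject
I: works as a binder, no rice, vegan — keep
J: has honey, so not vegan — no

I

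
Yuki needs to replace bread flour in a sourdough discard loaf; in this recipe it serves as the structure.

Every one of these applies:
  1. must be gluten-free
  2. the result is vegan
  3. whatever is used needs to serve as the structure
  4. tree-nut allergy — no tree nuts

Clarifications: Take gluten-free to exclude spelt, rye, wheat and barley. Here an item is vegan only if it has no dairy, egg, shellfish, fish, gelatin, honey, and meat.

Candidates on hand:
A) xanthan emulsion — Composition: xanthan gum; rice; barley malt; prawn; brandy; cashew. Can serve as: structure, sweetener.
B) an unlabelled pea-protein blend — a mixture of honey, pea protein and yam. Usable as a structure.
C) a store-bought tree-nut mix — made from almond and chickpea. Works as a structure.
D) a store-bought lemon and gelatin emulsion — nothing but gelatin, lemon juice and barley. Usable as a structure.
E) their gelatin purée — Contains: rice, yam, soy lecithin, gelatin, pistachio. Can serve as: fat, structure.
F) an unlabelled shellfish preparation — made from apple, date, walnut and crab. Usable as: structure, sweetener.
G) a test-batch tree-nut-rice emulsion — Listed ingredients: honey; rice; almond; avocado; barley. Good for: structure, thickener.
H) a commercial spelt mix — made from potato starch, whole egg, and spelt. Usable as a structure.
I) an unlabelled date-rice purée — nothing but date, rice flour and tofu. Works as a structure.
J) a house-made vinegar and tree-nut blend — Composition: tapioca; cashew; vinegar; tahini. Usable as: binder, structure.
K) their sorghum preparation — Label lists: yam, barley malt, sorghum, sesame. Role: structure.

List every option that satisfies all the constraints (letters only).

I

A: has barley malt, so not gluten-free; has prawn, so not vegan (and 1 more) — out
B: has honey, so not vegan — reject
C: has almond, so not tree-nut-free — out
D: has barley, so not gluten-free; has gelatin, so not vegan — no
E: has gelatin, so not vegan; has pistachio, so not tree-nut-free — reject
F: has crab, so not vegan; has walnut, so not tree-nut-free — out
G: has barley, so not gluten-free; has honey, so not vegan (and 1 more) — no
H: has spelt, so not gluten-free; has whole egg, so not vegan — no
I: only rice flour, tofu, and date; none excluded — valid
J: has cashew, so not tree-nut-free — no
K: has barley malt, so not gluten-free — reject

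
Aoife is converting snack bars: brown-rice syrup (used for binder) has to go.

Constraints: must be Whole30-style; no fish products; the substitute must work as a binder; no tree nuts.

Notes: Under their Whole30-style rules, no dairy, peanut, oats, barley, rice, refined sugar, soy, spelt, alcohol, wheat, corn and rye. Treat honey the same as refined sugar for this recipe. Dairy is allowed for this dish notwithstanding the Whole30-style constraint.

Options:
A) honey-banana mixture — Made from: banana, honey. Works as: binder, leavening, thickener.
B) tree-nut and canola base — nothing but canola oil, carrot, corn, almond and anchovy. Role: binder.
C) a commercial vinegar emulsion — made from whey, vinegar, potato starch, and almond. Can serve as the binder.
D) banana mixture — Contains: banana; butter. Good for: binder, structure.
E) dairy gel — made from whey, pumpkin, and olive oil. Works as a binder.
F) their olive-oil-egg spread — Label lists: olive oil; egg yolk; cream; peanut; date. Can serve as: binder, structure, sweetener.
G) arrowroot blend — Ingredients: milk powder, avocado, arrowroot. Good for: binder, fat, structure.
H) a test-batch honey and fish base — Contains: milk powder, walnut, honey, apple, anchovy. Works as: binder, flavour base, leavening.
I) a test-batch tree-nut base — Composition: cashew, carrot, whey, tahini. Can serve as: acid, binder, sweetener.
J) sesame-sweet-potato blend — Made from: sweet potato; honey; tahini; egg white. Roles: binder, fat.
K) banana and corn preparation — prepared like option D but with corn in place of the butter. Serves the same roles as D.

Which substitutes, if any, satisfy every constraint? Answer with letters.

D, E, G

A: has honey, so not Whole30-style — out
B: has corn, so not Whole30-style; has anchovy, so not fish-free (and 1 more) — reject
C: has almond, so not tree-nut-free — reject
D: dairy is permitted under the Whole30-style carve-out; nothing else excluded — valid
E: dairy is permitted under the Whole30-style carve-out; nothing else excluded — valid
F: has peanut, so not Whole30-style — no
G: dairy is permitted under the Whole30-style carve-out; nothing else excluded — keep
H: has honey, so not Whole30-style; has anchovy, so not fish-free (and 1 more) — out
I: has cashew, so not tree-nut-free — no
J: has honey, so not Whole30-style — out
K: has corn, so not Whole30-style — out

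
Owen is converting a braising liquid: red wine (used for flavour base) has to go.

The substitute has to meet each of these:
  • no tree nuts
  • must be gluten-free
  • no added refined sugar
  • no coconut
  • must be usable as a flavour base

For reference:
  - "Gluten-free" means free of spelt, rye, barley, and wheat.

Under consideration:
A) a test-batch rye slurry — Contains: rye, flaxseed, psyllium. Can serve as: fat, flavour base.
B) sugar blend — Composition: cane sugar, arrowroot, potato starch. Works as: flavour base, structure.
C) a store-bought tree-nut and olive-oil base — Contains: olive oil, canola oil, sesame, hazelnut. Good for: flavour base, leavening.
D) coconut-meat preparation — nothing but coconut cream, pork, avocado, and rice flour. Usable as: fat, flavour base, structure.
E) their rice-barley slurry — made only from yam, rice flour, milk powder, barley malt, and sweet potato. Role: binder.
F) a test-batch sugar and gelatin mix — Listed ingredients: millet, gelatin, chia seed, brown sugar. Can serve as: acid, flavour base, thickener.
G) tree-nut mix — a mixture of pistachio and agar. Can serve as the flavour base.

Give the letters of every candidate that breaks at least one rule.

A: has rye, so not gluten-free — reject
B: has cane sugar, so not no-added-sugar — reject
C: has hazelnut, so not tree-nut-free — out
D: has coconut cream, so not coconut-free — reject
E: not usable as a flavour base; has barley malt, so not gluten-free — out
F: has brown sugar, so not no-added-sugar — no
G: has pistachio, so not tree-nut-free — reject

A, B, C, D, E, F, G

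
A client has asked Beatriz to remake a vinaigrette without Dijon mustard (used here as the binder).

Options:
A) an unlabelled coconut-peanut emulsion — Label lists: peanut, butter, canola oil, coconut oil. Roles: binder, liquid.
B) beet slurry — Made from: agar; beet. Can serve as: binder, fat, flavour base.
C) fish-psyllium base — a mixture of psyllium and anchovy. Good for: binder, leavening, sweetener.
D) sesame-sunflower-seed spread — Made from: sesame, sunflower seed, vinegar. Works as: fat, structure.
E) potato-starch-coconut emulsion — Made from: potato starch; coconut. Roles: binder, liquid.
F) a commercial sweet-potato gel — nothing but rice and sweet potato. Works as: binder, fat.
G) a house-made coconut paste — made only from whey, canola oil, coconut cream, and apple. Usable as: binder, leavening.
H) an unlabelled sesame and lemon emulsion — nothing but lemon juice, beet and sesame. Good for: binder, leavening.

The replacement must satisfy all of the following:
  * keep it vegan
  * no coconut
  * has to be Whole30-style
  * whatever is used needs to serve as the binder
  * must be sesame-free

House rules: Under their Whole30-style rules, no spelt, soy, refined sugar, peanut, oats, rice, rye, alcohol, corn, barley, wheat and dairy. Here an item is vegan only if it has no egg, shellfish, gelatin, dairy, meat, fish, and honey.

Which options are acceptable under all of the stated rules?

B

A: has butter, so not Whole30-style; has butter, so not vegan (and 1 more) — no
B: only agar and beet; none excluded — valid
C: has anchovy, so not vegan — out
D: not usable as a binder; has sesame, so not sesame-free — reject
E: has coconut, so not coconut-free — no
F: has rice, so not Whole30-style — no
G: has whey, so not Whole30-style; has whey, so not vegan (and 1 more) — no
H: has sesame, so not sesame-free — no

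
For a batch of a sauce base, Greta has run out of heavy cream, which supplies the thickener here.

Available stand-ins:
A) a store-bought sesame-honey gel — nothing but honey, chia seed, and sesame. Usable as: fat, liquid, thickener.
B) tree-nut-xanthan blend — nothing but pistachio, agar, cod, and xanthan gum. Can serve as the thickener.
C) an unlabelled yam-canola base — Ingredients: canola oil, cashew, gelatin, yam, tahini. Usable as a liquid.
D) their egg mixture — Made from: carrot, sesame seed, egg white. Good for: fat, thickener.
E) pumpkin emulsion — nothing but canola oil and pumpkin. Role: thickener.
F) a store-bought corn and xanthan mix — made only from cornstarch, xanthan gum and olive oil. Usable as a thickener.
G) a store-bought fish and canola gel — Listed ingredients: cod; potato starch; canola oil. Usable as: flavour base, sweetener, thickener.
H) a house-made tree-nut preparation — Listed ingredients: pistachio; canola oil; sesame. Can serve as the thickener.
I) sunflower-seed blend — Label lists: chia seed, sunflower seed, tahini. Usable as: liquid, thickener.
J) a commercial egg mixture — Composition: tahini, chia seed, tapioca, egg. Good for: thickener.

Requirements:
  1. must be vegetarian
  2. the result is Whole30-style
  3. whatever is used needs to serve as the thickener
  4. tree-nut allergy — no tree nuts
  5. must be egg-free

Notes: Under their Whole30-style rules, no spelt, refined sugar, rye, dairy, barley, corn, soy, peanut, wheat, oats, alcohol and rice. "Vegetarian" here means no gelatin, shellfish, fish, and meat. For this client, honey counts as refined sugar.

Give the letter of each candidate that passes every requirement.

A: has honey, so not Whole30-style — out
B: has cod, so not vegetarian; has pistachio, so not tree-nut-free — no
C: not usable as a thickener; has gelatin, so not vegetarian (and 1 more) — reject
D: has egg white, so not egg-free — out
E: all constraints satisfied — keep
F: has cornstarch, so not Whole30-style — reject
G: has cod, so not vegetarian — no
H: has pistachio, so not tree-nut-free — out
I: only tahini, chia seed, and sunflower seed; none excluded — OK
J: has egg, so not egg-free — no

E, I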